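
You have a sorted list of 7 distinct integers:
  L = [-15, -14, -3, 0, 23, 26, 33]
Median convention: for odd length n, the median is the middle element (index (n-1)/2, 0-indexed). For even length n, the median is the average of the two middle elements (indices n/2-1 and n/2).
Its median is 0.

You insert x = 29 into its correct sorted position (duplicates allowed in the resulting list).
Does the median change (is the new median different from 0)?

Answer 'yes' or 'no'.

Old median = 0
Insert x = 29
New median = 23/2
Changed? yes

Answer: yes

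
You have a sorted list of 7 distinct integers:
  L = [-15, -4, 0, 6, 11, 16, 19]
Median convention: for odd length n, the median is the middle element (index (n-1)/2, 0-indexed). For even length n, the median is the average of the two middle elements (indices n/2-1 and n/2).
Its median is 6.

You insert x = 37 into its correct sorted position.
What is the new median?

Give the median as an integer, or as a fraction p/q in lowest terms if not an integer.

Old list (sorted, length 7): [-15, -4, 0, 6, 11, 16, 19]
Old median = 6
Insert x = 37
Old length odd (7). Middle was index 3 = 6.
New length even (8). New median = avg of two middle elements.
x = 37: 7 elements are < x, 0 elements are > x.
New sorted list: [-15, -4, 0, 6, 11, 16, 19, 37]
New median = 17/2

Answer: 17/2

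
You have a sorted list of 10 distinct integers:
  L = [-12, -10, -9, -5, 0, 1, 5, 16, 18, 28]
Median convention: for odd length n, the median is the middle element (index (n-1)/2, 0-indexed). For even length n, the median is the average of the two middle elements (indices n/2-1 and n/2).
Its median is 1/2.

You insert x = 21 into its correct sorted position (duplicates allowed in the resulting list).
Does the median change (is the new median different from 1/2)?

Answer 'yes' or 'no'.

Old median = 1/2
Insert x = 21
New median = 1
Changed? yes

Answer: yes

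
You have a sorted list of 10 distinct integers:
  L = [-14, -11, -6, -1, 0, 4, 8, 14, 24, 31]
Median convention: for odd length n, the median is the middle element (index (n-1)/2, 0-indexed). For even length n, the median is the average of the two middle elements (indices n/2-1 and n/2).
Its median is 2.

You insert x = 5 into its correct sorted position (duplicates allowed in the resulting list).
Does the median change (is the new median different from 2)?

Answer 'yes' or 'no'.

Answer: yes

Derivation:
Old median = 2
Insert x = 5
New median = 4
Changed? yes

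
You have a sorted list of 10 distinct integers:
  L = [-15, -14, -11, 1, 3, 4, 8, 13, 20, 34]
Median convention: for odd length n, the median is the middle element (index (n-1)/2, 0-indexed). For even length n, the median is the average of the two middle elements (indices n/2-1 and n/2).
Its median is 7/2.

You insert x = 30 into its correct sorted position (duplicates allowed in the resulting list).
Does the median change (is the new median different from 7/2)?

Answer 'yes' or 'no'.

Answer: yes

Derivation:
Old median = 7/2
Insert x = 30
New median = 4
Changed? yes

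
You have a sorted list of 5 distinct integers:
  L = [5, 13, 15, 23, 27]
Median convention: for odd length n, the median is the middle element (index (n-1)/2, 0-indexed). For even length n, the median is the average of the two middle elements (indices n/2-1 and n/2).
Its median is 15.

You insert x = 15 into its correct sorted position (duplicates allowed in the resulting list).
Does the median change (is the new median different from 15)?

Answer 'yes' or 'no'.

Old median = 15
Insert x = 15
New median = 15
Changed? no

Answer: no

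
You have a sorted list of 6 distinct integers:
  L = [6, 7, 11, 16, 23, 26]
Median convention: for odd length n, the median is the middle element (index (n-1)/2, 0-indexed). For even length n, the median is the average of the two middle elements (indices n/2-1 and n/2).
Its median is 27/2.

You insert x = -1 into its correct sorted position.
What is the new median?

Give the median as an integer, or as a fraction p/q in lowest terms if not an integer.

Old list (sorted, length 6): [6, 7, 11, 16, 23, 26]
Old median = 27/2
Insert x = -1
Old length even (6). Middle pair: indices 2,3 = 11,16.
New length odd (7). New median = single middle element.
x = -1: 0 elements are < x, 6 elements are > x.
New sorted list: [-1, 6, 7, 11, 16, 23, 26]
New median = 11

Answer: 11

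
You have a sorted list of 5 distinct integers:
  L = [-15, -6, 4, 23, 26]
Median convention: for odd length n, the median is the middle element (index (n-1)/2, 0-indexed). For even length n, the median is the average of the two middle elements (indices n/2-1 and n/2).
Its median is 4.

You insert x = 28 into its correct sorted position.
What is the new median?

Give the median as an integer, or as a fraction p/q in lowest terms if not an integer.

Old list (sorted, length 5): [-15, -6, 4, 23, 26]
Old median = 4
Insert x = 28
Old length odd (5). Middle was index 2 = 4.
New length even (6). New median = avg of two middle elements.
x = 28: 5 elements are < x, 0 elements are > x.
New sorted list: [-15, -6, 4, 23, 26, 28]
New median = 27/2

Answer: 27/2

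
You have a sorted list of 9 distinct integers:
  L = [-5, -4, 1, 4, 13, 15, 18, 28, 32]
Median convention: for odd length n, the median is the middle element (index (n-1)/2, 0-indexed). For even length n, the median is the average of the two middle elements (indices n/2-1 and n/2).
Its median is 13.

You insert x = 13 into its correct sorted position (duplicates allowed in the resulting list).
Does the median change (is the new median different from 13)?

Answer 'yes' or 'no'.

Answer: no

Derivation:
Old median = 13
Insert x = 13
New median = 13
Changed? no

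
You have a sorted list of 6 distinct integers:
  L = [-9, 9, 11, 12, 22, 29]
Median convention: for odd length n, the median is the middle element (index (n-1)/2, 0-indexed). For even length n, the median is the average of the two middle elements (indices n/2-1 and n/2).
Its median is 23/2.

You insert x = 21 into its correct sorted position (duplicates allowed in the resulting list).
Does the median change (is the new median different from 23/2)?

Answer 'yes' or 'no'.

Answer: yes

Derivation:
Old median = 23/2
Insert x = 21
New median = 12
Changed? yes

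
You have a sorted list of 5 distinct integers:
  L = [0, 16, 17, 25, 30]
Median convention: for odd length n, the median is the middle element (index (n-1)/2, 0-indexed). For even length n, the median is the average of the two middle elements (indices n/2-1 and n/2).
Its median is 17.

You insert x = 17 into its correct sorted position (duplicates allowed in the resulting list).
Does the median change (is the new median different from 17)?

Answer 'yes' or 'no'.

Old median = 17
Insert x = 17
New median = 17
Changed? no

Answer: no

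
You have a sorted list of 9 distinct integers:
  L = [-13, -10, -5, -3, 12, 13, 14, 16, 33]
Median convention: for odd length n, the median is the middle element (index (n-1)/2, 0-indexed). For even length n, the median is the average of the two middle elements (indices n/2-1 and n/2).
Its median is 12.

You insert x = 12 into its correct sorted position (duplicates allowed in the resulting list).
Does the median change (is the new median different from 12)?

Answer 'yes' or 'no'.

Old median = 12
Insert x = 12
New median = 12
Changed? no

Answer: no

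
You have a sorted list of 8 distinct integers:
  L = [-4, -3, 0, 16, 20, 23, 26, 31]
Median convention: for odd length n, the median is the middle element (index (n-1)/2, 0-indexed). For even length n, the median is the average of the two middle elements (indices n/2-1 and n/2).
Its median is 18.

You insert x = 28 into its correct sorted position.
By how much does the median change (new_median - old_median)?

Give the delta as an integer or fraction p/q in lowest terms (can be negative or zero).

Answer: 2

Derivation:
Old median = 18
After inserting x = 28: new sorted = [-4, -3, 0, 16, 20, 23, 26, 28, 31]
New median = 20
Delta = 20 - 18 = 2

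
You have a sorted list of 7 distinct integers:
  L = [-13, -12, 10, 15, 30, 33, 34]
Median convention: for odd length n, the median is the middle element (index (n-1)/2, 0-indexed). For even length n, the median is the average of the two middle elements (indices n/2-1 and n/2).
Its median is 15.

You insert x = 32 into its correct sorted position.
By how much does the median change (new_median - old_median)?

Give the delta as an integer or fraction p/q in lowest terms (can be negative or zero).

Old median = 15
After inserting x = 32: new sorted = [-13, -12, 10, 15, 30, 32, 33, 34]
New median = 45/2
Delta = 45/2 - 15 = 15/2

Answer: 15/2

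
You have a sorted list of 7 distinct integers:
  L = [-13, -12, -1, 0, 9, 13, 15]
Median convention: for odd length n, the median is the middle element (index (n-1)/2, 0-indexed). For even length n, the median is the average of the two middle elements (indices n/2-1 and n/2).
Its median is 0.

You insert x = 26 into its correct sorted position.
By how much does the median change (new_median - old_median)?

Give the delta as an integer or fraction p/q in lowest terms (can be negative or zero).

Answer: 9/2

Derivation:
Old median = 0
After inserting x = 26: new sorted = [-13, -12, -1, 0, 9, 13, 15, 26]
New median = 9/2
Delta = 9/2 - 0 = 9/2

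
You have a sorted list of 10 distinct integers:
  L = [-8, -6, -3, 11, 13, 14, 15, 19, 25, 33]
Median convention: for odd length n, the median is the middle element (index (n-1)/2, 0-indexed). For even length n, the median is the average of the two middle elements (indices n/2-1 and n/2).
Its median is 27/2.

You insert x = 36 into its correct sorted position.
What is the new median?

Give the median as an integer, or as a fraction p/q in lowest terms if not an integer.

Old list (sorted, length 10): [-8, -6, -3, 11, 13, 14, 15, 19, 25, 33]
Old median = 27/2
Insert x = 36
Old length even (10). Middle pair: indices 4,5 = 13,14.
New length odd (11). New median = single middle element.
x = 36: 10 elements are < x, 0 elements are > x.
New sorted list: [-8, -6, -3, 11, 13, 14, 15, 19, 25, 33, 36]
New median = 14

Answer: 14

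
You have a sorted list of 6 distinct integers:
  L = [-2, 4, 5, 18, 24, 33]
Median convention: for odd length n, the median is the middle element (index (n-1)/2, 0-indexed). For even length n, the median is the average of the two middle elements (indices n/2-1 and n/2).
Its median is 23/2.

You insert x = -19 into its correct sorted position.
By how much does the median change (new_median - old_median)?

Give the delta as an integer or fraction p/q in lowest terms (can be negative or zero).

Answer: -13/2

Derivation:
Old median = 23/2
After inserting x = -19: new sorted = [-19, -2, 4, 5, 18, 24, 33]
New median = 5
Delta = 5 - 23/2 = -13/2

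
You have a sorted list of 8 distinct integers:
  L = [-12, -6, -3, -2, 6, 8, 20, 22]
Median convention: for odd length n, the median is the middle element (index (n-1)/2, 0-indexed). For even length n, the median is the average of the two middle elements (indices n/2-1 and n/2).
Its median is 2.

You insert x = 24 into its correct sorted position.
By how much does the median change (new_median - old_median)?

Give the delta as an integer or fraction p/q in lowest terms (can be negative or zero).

Old median = 2
After inserting x = 24: new sorted = [-12, -6, -3, -2, 6, 8, 20, 22, 24]
New median = 6
Delta = 6 - 2 = 4

Answer: 4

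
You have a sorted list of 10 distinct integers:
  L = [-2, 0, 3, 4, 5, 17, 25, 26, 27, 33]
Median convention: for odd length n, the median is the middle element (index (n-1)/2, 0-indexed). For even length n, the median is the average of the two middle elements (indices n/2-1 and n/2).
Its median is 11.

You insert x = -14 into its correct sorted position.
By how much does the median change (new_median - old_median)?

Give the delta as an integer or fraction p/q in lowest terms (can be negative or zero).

Answer: -6

Derivation:
Old median = 11
After inserting x = -14: new sorted = [-14, -2, 0, 3, 4, 5, 17, 25, 26, 27, 33]
New median = 5
Delta = 5 - 11 = -6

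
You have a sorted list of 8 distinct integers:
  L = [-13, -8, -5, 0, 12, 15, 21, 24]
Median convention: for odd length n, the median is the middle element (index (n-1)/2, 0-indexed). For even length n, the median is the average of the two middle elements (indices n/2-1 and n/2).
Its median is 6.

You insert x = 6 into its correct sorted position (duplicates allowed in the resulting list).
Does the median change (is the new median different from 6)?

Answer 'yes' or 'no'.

Answer: no

Derivation:
Old median = 6
Insert x = 6
New median = 6
Changed? no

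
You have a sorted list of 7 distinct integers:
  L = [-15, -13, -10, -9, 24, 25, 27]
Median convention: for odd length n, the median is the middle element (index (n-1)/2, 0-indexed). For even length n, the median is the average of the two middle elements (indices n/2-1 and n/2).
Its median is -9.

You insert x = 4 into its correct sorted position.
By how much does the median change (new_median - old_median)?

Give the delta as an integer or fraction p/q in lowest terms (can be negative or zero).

Old median = -9
After inserting x = 4: new sorted = [-15, -13, -10, -9, 4, 24, 25, 27]
New median = -5/2
Delta = -5/2 - -9 = 13/2

Answer: 13/2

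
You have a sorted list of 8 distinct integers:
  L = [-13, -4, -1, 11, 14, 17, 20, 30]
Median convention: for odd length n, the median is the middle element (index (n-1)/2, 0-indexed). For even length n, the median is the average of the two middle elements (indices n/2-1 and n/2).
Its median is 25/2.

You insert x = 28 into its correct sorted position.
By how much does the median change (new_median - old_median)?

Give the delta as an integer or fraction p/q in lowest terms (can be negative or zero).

Old median = 25/2
After inserting x = 28: new sorted = [-13, -4, -1, 11, 14, 17, 20, 28, 30]
New median = 14
Delta = 14 - 25/2 = 3/2

Answer: 3/2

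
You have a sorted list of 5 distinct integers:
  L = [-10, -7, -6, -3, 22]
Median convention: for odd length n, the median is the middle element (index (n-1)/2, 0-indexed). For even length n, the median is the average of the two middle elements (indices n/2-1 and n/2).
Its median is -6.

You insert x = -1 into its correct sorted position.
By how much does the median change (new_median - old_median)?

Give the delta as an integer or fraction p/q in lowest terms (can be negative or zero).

Answer: 3/2

Derivation:
Old median = -6
After inserting x = -1: new sorted = [-10, -7, -6, -3, -1, 22]
New median = -9/2
Delta = -9/2 - -6 = 3/2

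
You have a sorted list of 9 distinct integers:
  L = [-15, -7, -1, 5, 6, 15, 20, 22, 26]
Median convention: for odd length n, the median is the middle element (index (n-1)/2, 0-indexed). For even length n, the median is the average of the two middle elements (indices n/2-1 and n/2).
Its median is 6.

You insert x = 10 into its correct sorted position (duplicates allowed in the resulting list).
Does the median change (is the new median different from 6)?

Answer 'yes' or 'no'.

Old median = 6
Insert x = 10
New median = 8
Changed? yes

Answer: yes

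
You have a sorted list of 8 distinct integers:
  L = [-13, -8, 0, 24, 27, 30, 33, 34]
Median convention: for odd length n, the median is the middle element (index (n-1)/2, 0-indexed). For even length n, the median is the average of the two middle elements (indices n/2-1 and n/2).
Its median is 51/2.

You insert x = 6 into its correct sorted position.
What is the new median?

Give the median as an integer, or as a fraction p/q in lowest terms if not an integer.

Old list (sorted, length 8): [-13, -8, 0, 24, 27, 30, 33, 34]
Old median = 51/2
Insert x = 6
Old length even (8). Middle pair: indices 3,4 = 24,27.
New length odd (9). New median = single middle element.
x = 6: 3 elements are < x, 5 elements are > x.
New sorted list: [-13, -8, 0, 6, 24, 27, 30, 33, 34]
New median = 24

Answer: 24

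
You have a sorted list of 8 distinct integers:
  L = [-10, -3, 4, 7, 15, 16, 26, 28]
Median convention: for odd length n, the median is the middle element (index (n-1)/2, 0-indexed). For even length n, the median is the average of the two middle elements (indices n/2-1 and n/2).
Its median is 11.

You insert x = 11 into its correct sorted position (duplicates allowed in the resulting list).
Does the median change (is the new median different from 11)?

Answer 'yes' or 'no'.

Old median = 11
Insert x = 11
New median = 11
Changed? no

Answer: no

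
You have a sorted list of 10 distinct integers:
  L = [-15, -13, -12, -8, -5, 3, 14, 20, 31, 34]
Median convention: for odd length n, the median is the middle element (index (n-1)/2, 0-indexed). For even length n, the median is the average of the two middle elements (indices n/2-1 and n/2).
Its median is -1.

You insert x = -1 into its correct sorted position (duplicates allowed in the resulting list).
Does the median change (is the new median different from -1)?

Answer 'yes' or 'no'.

Answer: no

Derivation:
Old median = -1
Insert x = -1
New median = -1
Changed? no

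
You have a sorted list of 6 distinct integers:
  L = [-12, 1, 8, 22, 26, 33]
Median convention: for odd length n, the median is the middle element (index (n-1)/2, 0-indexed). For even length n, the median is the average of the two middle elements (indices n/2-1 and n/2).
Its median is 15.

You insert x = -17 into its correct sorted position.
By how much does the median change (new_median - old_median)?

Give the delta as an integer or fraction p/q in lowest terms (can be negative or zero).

Old median = 15
After inserting x = -17: new sorted = [-17, -12, 1, 8, 22, 26, 33]
New median = 8
Delta = 8 - 15 = -7

Answer: -7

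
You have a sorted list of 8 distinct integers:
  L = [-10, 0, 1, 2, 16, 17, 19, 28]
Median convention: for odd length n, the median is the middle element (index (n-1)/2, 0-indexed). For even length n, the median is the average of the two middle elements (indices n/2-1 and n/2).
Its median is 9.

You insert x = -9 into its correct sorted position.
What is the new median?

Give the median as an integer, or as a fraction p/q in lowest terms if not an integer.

Old list (sorted, length 8): [-10, 0, 1, 2, 16, 17, 19, 28]
Old median = 9
Insert x = -9
Old length even (8). Middle pair: indices 3,4 = 2,16.
New length odd (9). New median = single middle element.
x = -9: 1 elements are < x, 7 elements are > x.
New sorted list: [-10, -9, 0, 1, 2, 16, 17, 19, 28]
New median = 2

Answer: 2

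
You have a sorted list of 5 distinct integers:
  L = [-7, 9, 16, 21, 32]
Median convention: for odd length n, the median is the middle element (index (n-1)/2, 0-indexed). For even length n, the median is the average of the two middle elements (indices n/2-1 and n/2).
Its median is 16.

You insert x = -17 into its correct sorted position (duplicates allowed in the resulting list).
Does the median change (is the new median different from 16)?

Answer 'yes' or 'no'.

Answer: yes

Derivation:
Old median = 16
Insert x = -17
New median = 25/2
Changed? yes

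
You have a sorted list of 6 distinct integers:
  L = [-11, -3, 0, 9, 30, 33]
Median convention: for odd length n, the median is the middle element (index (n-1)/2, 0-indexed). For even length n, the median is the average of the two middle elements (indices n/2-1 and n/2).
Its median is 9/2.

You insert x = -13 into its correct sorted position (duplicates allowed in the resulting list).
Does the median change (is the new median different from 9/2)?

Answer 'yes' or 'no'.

Old median = 9/2
Insert x = -13
New median = 0
Changed? yes

Answer: yes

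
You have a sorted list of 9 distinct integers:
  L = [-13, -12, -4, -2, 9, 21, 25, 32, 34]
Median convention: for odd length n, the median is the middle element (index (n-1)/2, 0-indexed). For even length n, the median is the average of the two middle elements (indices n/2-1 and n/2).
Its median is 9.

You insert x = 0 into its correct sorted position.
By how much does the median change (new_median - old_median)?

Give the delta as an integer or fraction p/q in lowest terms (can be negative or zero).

Answer: -9/2

Derivation:
Old median = 9
After inserting x = 0: new sorted = [-13, -12, -4, -2, 0, 9, 21, 25, 32, 34]
New median = 9/2
Delta = 9/2 - 9 = -9/2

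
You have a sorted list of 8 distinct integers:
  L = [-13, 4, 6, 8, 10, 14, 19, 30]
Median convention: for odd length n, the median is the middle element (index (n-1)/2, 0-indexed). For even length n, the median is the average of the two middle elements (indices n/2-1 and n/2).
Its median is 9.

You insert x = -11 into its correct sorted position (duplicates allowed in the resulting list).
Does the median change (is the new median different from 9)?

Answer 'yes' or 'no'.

Answer: yes

Derivation:
Old median = 9
Insert x = -11
New median = 8
Changed? yes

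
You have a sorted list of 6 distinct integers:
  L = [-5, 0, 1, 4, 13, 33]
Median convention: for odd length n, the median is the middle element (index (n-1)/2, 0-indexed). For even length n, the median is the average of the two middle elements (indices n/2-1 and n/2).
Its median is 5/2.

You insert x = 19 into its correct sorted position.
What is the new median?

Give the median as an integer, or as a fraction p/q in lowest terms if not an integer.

Old list (sorted, length 6): [-5, 0, 1, 4, 13, 33]
Old median = 5/2
Insert x = 19
Old length even (6). Middle pair: indices 2,3 = 1,4.
New length odd (7). New median = single middle element.
x = 19: 5 elements are < x, 1 elements are > x.
New sorted list: [-5, 0, 1, 4, 13, 19, 33]
New median = 4

Answer: 4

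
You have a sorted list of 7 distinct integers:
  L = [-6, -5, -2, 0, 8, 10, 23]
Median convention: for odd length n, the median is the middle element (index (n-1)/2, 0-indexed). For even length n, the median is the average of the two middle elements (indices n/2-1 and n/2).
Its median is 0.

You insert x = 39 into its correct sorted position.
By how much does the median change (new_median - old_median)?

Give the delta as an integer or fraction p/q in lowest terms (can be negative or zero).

Answer: 4

Derivation:
Old median = 0
After inserting x = 39: new sorted = [-6, -5, -2, 0, 8, 10, 23, 39]
New median = 4
Delta = 4 - 0 = 4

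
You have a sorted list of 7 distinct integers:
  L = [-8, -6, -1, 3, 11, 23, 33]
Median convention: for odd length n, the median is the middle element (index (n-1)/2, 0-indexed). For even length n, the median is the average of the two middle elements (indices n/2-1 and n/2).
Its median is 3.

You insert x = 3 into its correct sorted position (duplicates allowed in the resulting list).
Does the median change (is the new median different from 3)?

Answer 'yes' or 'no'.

Answer: no

Derivation:
Old median = 3
Insert x = 3
New median = 3
Changed? no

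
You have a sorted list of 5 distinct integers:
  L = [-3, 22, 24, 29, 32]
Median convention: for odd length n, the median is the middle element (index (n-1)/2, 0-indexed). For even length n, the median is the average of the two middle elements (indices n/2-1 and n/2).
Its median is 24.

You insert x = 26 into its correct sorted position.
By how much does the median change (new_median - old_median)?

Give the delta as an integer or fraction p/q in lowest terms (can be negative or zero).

Old median = 24
After inserting x = 26: new sorted = [-3, 22, 24, 26, 29, 32]
New median = 25
Delta = 25 - 24 = 1

Answer: 1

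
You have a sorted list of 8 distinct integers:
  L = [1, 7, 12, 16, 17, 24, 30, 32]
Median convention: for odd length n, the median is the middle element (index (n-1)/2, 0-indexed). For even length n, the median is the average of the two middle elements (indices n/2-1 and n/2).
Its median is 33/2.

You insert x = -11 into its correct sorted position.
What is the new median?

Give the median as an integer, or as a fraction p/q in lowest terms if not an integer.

Answer: 16

Derivation:
Old list (sorted, length 8): [1, 7, 12, 16, 17, 24, 30, 32]
Old median = 33/2
Insert x = -11
Old length even (8). Middle pair: indices 3,4 = 16,17.
New length odd (9). New median = single middle element.
x = -11: 0 elements are < x, 8 elements are > x.
New sorted list: [-11, 1, 7, 12, 16, 17, 24, 30, 32]
New median = 16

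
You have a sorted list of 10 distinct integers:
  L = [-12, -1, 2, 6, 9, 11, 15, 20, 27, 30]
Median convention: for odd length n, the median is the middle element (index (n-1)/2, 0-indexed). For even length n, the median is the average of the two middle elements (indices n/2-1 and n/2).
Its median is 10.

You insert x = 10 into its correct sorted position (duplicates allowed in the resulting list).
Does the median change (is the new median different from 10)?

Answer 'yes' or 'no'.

Answer: no

Derivation:
Old median = 10
Insert x = 10
New median = 10
Changed? no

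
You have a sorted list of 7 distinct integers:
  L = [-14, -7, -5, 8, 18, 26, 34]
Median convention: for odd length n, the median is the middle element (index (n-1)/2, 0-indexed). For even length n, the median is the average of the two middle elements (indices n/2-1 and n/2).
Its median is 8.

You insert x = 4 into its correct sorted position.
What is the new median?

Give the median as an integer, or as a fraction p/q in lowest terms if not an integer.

Old list (sorted, length 7): [-14, -7, -5, 8, 18, 26, 34]
Old median = 8
Insert x = 4
Old length odd (7). Middle was index 3 = 8.
New length even (8). New median = avg of two middle elements.
x = 4: 3 elements are < x, 4 elements are > x.
New sorted list: [-14, -7, -5, 4, 8, 18, 26, 34]
New median = 6

Answer: 6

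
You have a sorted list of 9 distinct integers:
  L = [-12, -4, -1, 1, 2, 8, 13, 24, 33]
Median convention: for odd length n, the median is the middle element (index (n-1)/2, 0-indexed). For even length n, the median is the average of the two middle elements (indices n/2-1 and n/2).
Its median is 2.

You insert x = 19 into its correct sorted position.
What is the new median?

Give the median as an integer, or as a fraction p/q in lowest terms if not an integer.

Old list (sorted, length 9): [-12, -4, -1, 1, 2, 8, 13, 24, 33]
Old median = 2
Insert x = 19
Old length odd (9). Middle was index 4 = 2.
New length even (10). New median = avg of two middle elements.
x = 19: 7 elements are < x, 2 elements are > x.
New sorted list: [-12, -4, -1, 1, 2, 8, 13, 19, 24, 33]
New median = 5

Answer: 5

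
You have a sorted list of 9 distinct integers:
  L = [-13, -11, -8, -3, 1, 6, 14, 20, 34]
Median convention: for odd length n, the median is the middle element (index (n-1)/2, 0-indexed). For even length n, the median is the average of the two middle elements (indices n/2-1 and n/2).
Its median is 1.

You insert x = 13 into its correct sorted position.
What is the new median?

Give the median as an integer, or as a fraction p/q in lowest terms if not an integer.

Answer: 7/2

Derivation:
Old list (sorted, length 9): [-13, -11, -8, -3, 1, 6, 14, 20, 34]
Old median = 1
Insert x = 13
Old length odd (9). Middle was index 4 = 1.
New length even (10). New median = avg of two middle elements.
x = 13: 6 elements are < x, 3 elements are > x.
New sorted list: [-13, -11, -8, -3, 1, 6, 13, 14, 20, 34]
New median = 7/2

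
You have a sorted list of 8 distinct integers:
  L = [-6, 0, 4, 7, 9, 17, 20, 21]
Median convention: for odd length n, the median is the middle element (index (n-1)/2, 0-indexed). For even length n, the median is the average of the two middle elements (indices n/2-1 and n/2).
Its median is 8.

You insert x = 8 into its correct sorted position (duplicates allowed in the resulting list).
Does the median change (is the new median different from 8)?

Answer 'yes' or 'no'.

Old median = 8
Insert x = 8
New median = 8
Changed? no

Answer: no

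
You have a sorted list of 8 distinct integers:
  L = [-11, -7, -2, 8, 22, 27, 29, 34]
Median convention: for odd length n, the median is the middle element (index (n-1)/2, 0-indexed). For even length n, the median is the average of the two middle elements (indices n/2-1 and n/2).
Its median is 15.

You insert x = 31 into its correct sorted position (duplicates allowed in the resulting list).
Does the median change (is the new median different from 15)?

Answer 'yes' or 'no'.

Answer: yes

Derivation:
Old median = 15
Insert x = 31
New median = 22
Changed? yes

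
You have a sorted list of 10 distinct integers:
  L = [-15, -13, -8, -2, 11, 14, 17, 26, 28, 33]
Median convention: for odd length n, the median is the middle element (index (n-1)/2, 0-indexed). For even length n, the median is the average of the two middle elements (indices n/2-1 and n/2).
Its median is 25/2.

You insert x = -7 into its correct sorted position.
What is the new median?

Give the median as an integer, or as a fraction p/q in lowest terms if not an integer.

Answer: 11

Derivation:
Old list (sorted, length 10): [-15, -13, -8, -2, 11, 14, 17, 26, 28, 33]
Old median = 25/2
Insert x = -7
Old length even (10). Middle pair: indices 4,5 = 11,14.
New length odd (11). New median = single middle element.
x = -7: 3 elements are < x, 7 elements are > x.
New sorted list: [-15, -13, -8, -7, -2, 11, 14, 17, 26, 28, 33]
New median = 11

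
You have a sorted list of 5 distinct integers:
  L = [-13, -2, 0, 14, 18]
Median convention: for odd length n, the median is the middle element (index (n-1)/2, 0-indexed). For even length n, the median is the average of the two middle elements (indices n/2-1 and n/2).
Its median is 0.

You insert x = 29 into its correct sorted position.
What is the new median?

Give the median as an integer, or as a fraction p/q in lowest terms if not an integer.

Answer: 7

Derivation:
Old list (sorted, length 5): [-13, -2, 0, 14, 18]
Old median = 0
Insert x = 29
Old length odd (5). Middle was index 2 = 0.
New length even (6). New median = avg of two middle elements.
x = 29: 5 elements are < x, 0 elements are > x.
New sorted list: [-13, -2, 0, 14, 18, 29]
New median = 7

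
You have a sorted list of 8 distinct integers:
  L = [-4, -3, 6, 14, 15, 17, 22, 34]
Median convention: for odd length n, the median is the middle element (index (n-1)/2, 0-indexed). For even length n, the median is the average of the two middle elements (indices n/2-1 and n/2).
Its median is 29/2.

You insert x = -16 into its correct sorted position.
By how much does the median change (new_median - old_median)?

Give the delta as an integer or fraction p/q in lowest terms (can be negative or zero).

Answer: -1/2

Derivation:
Old median = 29/2
After inserting x = -16: new sorted = [-16, -4, -3, 6, 14, 15, 17, 22, 34]
New median = 14
Delta = 14 - 29/2 = -1/2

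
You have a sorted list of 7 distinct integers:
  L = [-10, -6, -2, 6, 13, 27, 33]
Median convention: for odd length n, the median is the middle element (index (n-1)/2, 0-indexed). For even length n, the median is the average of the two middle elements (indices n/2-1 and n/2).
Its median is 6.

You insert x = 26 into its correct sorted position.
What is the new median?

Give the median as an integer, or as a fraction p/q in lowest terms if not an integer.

Answer: 19/2

Derivation:
Old list (sorted, length 7): [-10, -6, -2, 6, 13, 27, 33]
Old median = 6
Insert x = 26
Old length odd (7). Middle was index 3 = 6.
New length even (8). New median = avg of two middle elements.
x = 26: 5 elements are < x, 2 elements are > x.
New sorted list: [-10, -6, -2, 6, 13, 26, 27, 33]
New median = 19/2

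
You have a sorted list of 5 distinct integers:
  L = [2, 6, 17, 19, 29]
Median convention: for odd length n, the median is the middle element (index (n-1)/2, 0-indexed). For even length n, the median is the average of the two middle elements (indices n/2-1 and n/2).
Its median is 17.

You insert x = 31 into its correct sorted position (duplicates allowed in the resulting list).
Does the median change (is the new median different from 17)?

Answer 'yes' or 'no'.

Old median = 17
Insert x = 31
New median = 18
Changed? yes

Answer: yes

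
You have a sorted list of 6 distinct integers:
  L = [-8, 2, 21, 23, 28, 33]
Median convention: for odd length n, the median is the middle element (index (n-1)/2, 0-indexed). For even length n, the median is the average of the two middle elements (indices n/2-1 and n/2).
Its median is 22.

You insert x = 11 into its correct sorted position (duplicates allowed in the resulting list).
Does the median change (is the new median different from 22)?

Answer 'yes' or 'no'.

Answer: yes

Derivation:
Old median = 22
Insert x = 11
New median = 21
Changed? yes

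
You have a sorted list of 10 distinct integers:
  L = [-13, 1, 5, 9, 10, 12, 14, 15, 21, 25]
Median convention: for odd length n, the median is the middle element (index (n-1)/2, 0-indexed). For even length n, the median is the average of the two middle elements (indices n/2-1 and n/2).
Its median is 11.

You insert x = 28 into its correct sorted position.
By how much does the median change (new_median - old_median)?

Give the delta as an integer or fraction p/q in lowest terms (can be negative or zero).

Old median = 11
After inserting x = 28: new sorted = [-13, 1, 5, 9, 10, 12, 14, 15, 21, 25, 28]
New median = 12
Delta = 12 - 11 = 1

Answer: 1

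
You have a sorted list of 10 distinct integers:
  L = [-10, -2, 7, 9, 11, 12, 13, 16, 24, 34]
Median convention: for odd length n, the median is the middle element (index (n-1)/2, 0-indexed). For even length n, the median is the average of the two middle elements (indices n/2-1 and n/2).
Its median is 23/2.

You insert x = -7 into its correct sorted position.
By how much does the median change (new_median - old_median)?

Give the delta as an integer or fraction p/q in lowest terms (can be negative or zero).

Answer: -1/2

Derivation:
Old median = 23/2
After inserting x = -7: new sorted = [-10, -7, -2, 7, 9, 11, 12, 13, 16, 24, 34]
New median = 11
Delta = 11 - 23/2 = -1/2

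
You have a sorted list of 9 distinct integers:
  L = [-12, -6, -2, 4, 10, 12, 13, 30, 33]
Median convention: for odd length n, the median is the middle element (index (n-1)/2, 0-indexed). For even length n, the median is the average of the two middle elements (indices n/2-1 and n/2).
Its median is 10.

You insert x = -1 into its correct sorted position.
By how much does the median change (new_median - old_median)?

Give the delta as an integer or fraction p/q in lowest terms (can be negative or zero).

Answer: -3

Derivation:
Old median = 10
After inserting x = -1: new sorted = [-12, -6, -2, -1, 4, 10, 12, 13, 30, 33]
New median = 7
Delta = 7 - 10 = -3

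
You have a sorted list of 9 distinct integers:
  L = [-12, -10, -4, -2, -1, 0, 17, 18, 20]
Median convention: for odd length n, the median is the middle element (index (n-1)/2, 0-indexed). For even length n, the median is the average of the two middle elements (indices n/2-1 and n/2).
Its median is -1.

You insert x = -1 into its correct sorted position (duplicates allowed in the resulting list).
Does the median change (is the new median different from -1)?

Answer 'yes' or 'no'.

Old median = -1
Insert x = -1
New median = -1
Changed? no

Answer: no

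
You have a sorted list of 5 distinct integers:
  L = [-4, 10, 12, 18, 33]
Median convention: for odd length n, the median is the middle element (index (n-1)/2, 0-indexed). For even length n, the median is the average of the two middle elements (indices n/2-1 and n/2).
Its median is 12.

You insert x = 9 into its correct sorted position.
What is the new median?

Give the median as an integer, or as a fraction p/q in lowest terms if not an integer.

Answer: 11

Derivation:
Old list (sorted, length 5): [-4, 10, 12, 18, 33]
Old median = 12
Insert x = 9
Old length odd (5). Middle was index 2 = 12.
New length even (6). New median = avg of two middle elements.
x = 9: 1 elements are < x, 4 elements are > x.
New sorted list: [-4, 9, 10, 12, 18, 33]
New median = 11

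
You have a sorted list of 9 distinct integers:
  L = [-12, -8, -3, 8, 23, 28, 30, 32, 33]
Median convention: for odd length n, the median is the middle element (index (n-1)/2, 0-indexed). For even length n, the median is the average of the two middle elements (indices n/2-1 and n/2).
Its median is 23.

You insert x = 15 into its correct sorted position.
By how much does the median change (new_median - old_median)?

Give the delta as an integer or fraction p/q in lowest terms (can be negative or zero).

Old median = 23
After inserting x = 15: new sorted = [-12, -8, -3, 8, 15, 23, 28, 30, 32, 33]
New median = 19
Delta = 19 - 23 = -4

Answer: -4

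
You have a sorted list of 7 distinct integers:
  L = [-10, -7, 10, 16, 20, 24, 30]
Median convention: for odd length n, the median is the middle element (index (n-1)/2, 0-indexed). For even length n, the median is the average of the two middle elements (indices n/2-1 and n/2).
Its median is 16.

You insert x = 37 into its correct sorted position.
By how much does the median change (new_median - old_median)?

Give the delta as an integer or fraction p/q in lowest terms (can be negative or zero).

Answer: 2

Derivation:
Old median = 16
After inserting x = 37: new sorted = [-10, -7, 10, 16, 20, 24, 30, 37]
New median = 18
Delta = 18 - 16 = 2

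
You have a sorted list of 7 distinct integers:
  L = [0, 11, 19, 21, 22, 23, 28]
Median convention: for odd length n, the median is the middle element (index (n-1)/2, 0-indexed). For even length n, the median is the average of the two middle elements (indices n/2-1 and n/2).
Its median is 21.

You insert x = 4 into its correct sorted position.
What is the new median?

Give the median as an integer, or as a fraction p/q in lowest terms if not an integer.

Answer: 20

Derivation:
Old list (sorted, length 7): [0, 11, 19, 21, 22, 23, 28]
Old median = 21
Insert x = 4
Old length odd (7). Middle was index 3 = 21.
New length even (8). New median = avg of two middle elements.
x = 4: 1 elements are < x, 6 elements are > x.
New sorted list: [0, 4, 11, 19, 21, 22, 23, 28]
New median = 20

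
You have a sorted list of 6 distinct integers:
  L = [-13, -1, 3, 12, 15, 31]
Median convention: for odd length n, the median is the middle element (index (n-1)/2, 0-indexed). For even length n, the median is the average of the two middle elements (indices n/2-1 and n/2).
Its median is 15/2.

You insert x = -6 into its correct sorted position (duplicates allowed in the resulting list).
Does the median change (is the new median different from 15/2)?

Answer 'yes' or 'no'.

Old median = 15/2
Insert x = -6
New median = 3
Changed? yes

Answer: yes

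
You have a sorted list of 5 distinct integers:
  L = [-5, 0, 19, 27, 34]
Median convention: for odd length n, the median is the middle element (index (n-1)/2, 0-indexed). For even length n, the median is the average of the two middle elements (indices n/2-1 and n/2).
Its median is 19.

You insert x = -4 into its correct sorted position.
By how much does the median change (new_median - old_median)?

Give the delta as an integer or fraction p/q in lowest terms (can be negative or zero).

Old median = 19
After inserting x = -4: new sorted = [-5, -4, 0, 19, 27, 34]
New median = 19/2
Delta = 19/2 - 19 = -19/2

Answer: -19/2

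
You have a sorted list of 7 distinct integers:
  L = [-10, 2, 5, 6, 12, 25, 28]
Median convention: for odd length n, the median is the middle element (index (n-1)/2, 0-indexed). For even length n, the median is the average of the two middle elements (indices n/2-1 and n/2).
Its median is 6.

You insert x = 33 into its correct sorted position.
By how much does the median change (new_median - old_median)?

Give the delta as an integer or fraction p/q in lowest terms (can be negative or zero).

Old median = 6
After inserting x = 33: new sorted = [-10, 2, 5, 6, 12, 25, 28, 33]
New median = 9
Delta = 9 - 6 = 3

Answer: 3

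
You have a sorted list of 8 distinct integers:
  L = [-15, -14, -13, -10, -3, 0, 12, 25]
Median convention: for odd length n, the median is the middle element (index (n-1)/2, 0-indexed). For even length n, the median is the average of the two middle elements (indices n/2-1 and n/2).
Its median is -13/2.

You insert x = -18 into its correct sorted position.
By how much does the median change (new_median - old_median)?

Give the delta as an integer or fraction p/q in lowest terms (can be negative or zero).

Answer: -7/2

Derivation:
Old median = -13/2
After inserting x = -18: new sorted = [-18, -15, -14, -13, -10, -3, 0, 12, 25]
New median = -10
Delta = -10 - -13/2 = -7/2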